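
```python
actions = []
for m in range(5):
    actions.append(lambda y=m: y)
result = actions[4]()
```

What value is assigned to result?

Step 1: Default argument y=m captures m's value at each iteration.
Step 2: actions[4] captured y = 4 when m was 4.
Step 3: result = 4

The answer is 4.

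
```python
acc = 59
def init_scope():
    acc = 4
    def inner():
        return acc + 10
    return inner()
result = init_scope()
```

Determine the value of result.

Step 1: init_scope() shadows global acc with acc = 4.
Step 2: inner() finds acc = 4 in enclosing scope, computes 4 + 10 = 14.
Step 3: result = 14

The answer is 14.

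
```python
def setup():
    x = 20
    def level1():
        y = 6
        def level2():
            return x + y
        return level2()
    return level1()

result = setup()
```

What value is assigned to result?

Step 1: x = 20 in setup. y = 6 in level1.
Step 2: level2() reads x = 20 and y = 6 from enclosing scopes.
Step 3: result = 20 + 6 = 26

The answer is 26.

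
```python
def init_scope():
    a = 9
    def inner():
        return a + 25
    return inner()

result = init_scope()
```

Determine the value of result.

Step 1: init_scope() defines a = 9.
Step 2: inner() reads a = 9 from enclosing scope, returns 9 + 25 = 34.
Step 3: result = 34

The answer is 34.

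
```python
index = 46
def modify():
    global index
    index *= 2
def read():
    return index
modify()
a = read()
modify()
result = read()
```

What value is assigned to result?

Step 1: index = 46.
Step 2: First modify(): index = 46 * 2 = 92.
Step 3: Second modify(): index = 92 * 2 = 184.
Step 4: read() returns 184

The answer is 184.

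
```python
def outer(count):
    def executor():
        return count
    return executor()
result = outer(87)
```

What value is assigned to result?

Step 1: outer(87) binds parameter count = 87.
Step 2: executor() looks up count in enclosing scope and finds the parameter count = 87.
Step 3: result = 87

The answer is 87.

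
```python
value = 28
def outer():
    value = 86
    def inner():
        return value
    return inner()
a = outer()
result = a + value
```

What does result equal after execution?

Step 1: outer() has local value = 86. inner() reads from enclosing.
Step 2: outer() returns 86. Global value = 28 unchanged.
Step 3: result = 86 + 28 = 114

The answer is 114.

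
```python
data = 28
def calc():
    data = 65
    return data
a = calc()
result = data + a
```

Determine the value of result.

Step 1: Global data = 28. calc() returns local data = 65.
Step 2: a = 65. Global data still = 28.
Step 3: result = 28 + 65 = 93

The answer is 93.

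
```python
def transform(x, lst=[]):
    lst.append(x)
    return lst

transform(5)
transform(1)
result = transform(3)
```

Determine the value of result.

Step 1: Mutable default argument gotcha! The list [] is created once.
Step 2: Each call appends to the SAME list: [5], [5, 1], [5, 1, 3].
Step 3: result = [5, 1, 3]

The answer is [5, 1, 3].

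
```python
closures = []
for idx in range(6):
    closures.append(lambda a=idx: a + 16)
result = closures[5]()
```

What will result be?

Step 1: Default argument a=idx captures idx's value at definition time.
Step 2: closures[5] was defined when idx = 5, so a defaults to 5.
Step 3: result = 5 + 16 = 21 (default arg fixes the late binding issue)

The answer is 21.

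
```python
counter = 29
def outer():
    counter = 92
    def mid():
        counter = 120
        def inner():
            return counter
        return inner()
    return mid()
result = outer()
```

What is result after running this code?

Step 1: Three levels of shadowing: global 29, outer 92, mid 120.
Step 2: inner() finds counter = 120 in enclosing mid() scope.
Step 3: result = 120

The answer is 120.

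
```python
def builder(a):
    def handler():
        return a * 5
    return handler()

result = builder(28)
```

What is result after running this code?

Step 1: builder(28) binds parameter a = 28.
Step 2: handler() accesses a = 28 from enclosing scope.
Step 3: result = 28 * 5 = 140

The answer is 140.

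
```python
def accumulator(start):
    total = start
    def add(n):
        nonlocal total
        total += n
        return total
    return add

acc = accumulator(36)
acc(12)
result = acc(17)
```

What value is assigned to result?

Step 1: accumulator(36) creates closure with total = 36.
Step 2: First acc(12): total = 36 + 12 = 48.
Step 3: Second acc(17): total = 48 + 17 = 65. result = 65

The answer is 65.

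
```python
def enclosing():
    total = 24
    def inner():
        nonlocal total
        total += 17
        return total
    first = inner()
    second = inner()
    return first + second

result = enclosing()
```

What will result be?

Step 1: total starts at 24.
Step 2: First call: total = 24 + 17 = 41, returns 41.
Step 3: Second call: total = 41 + 17 = 58, returns 58.
Step 4: result = 41 + 58 = 99

The answer is 99.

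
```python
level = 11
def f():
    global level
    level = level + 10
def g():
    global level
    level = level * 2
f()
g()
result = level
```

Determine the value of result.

Step 1: level = 11.
Step 2: f() adds 10: level = 11 + 10 = 21.
Step 3: g() doubles: level = 21 * 2 = 42.
Step 4: result = 42

The answer is 42.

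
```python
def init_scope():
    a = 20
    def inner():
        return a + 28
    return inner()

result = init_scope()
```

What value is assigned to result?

Step 1: init_scope() defines a = 20.
Step 2: inner() reads a = 20 from enclosing scope, returns 20 + 28 = 48.
Step 3: result = 48

The answer is 48.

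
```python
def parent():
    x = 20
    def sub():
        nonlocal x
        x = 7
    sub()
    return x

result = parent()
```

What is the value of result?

Step 1: parent() sets x = 20.
Step 2: sub() uses nonlocal to reassign x = 7.
Step 3: result = 7

The answer is 7.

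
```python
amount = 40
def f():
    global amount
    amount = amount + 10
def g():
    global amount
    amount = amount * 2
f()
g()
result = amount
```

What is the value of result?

Step 1: amount = 40.
Step 2: f() adds 10: amount = 40 + 10 = 50.
Step 3: g() doubles: amount = 50 * 2 = 100.
Step 4: result = 100

The answer is 100.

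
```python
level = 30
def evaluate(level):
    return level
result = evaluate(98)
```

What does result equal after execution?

Step 1: Global level = 30.
Step 2: evaluate(98) takes parameter level = 98, which shadows the global.
Step 3: result = 98

The answer is 98.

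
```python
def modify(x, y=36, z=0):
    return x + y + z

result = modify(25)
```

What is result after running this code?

Step 1: modify(25) uses defaults y = 36, z = 0.
Step 2: Returns 25 + 36 + 0 = 61.
Step 3: result = 61

The answer is 61.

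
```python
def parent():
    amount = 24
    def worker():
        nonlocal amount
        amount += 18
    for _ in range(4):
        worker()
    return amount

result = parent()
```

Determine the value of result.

Step 1: amount = 24.
Step 2: worker() is called 4 times in a loop, each adding 18 via nonlocal.
Step 3: amount = 24 + 18 * 4 = 96

The answer is 96.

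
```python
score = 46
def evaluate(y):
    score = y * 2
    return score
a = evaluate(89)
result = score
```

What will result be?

Step 1: Global score = 46.
Step 2: evaluate(89) creates local score = 89 * 2 = 178.
Step 3: Global score unchanged because no global keyword. result = 46

The answer is 46.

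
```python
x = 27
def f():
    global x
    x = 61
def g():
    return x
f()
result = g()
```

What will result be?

Step 1: x = 27.
Step 2: f() sets global x = 61.
Step 3: g() reads global x = 61. result = 61

The answer is 61.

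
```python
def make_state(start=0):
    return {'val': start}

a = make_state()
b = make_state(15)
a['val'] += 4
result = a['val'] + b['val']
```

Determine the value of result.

Step 1: make_state() returns a new dict each call (immutable default 0).
Step 2: a = {'val': 0}, b = {'val': 15}.
Step 3: a['val'] += 4 = 4. result = 4 + 15 = 19

The answer is 19.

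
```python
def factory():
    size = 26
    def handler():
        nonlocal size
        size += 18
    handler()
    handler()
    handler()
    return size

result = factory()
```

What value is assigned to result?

Step 1: size starts at 26.
Step 2: handler() is called 3 times, each adding 18.
Step 3: size = 26 + 18 * 3 = 80

The answer is 80.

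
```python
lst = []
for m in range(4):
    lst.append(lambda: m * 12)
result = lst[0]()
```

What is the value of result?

Step 1: All lambdas reference the same variable m (late binding).
Step 2: After the loop, m = 3. Every lambda returns m * 12.
Step 3: lst[0]() = 3 * 12 = 36

The answer is 36.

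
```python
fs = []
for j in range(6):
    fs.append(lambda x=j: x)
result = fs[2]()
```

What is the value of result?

Step 1: Default argument x=j captures j's value at each iteration.
Step 2: fs[2] captured x = 2 when j was 2.
Step 3: result = 2

The answer is 2.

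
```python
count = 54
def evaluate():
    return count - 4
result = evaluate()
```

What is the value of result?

Step 1: count = 54 is defined globally.
Step 2: evaluate() looks up count from global scope = 54, then computes 54 - 4 = 50.
Step 3: result = 50

The answer is 50.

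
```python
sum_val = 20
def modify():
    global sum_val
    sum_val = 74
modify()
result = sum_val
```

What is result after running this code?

Step 1: sum_val = 20 globally.
Step 2: modify() declares global sum_val and sets it to 74.
Step 3: After modify(), global sum_val = 74. result = 74

The answer is 74.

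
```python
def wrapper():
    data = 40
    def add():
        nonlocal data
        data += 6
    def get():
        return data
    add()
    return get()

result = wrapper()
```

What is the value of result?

Step 1: data = 40. add() modifies it via nonlocal, get() reads it.
Step 2: add() makes data = 40 + 6 = 46.
Step 3: get() returns 46. result = 46

The answer is 46.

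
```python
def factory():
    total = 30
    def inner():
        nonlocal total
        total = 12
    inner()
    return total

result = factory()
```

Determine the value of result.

Step 1: factory() sets total = 30.
Step 2: inner() uses nonlocal to reassign total = 12.
Step 3: result = 12

The answer is 12.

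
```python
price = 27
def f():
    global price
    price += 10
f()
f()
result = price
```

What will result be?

Step 1: price = 27.
Step 2: First f(): price = 27 + 10 = 37.
Step 3: Second f(): price = 37 + 10 = 47. result = 47

The answer is 47.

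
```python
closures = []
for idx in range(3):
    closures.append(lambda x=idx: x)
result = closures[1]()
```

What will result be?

Step 1: Default argument x=idx captures idx's value at each iteration.
Step 2: closures[1] captured x = 1 when idx was 1.
Step 3: result = 1

The answer is 1.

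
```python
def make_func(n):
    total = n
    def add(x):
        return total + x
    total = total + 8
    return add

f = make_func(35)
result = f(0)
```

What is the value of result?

Step 1: make_func(35) sets total = 35, then total = 35 + 8 = 43.
Step 2: Closures capture by reference, so add sees total = 43.
Step 3: f(0) returns 43 + 0 = 43

The answer is 43.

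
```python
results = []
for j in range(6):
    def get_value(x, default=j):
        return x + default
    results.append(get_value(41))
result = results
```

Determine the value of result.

Step 1: Default argument default=j is evaluated at function definition time.
Step 2: Each iteration creates get_value with default = current j value.
Step 3: get_value(41) returns 41 + default. results = [41, 42, 43, 44, 45, 46]

The answer is [41, 42, 43, 44, 45, 46].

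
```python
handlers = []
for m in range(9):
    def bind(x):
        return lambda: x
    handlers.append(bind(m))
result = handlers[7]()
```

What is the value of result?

Step 1: bind(m) creates a new scope capturing x = m at call time.
Step 2: handlers[7] = bind(7), so its lambda captures x = 7.
Step 3: result = 7 (closure factory fixes late binding)

The answer is 7.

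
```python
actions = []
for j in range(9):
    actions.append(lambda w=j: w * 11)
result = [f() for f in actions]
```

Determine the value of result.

Step 1: Default arg w=j captures j at each iteration.
Step 2: actions[k] has w defaulting to k, returns k * 11.
Step 3: result = [0, 11, 22, 33, 44, 55, 66, 77, 88]

The answer is [0, 11, 22, 33, 44, 55, 66, 77, 88].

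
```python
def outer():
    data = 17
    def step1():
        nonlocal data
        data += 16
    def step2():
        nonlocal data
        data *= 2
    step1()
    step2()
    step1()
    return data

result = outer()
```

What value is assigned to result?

Step 1: data = 17.
Step 2: step1(): data = 17 + 16 = 33.
Step 3: step2(): data = 33 * 2 = 66.
Step 4: step1(): data = 66 + 16 = 82. result = 82

The answer is 82.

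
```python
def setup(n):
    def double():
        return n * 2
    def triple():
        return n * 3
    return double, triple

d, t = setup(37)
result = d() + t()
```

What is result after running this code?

Step 1: Both closures capture the same n = 37.
Step 2: d() = 37 * 2 = 74, t() = 37 * 3 = 111.
Step 3: result = 74 + 111 = 185

The answer is 185.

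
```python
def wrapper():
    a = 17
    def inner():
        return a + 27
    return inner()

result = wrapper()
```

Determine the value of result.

Step 1: wrapper() defines a = 17.
Step 2: inner() reads a = 17 from enclosing scope, returns 17 + 27 = 44.
Step 3: result = 44

The answer is 44.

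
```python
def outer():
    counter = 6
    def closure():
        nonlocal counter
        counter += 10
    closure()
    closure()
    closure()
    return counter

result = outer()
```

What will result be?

Step 1: counter starts at 6.
Step 2: closure() is called 3 times, each adding 10.
Step 3: counter = 6 + 10 * 3 = 36

The answer is 36.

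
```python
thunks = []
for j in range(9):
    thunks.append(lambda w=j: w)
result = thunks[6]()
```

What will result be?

Step 1: Default argument w=j captures j's value at each iteration.
Step 2: thunks[6] captured w = 6 when j was 6.
Step 3: result = 6

The answer is 6.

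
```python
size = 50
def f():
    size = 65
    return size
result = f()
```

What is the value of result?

Step 1: Global size = 50.
Step 2: f() creates local size = 65, shadowing the global.
Step 3: Returns local size = 65. result = 65

The answer is 65.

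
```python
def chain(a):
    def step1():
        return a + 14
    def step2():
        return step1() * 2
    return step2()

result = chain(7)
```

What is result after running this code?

Step 1: chain(7) captures a = 7.
Step 2: step2() calls step1() which returns 7 + 14 = 21.
Step 3: step2() returns 21 * 2 = 42

The answer is 42.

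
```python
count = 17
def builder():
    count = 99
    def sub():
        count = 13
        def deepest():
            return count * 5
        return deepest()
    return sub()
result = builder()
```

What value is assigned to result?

Step 1: deepest() looks up count through LEGB: not local, finds count = 13 in enclosing sub().
Step 2: Returns 13 * 5 = 65.
Step 3: result = 65

The answer is 65.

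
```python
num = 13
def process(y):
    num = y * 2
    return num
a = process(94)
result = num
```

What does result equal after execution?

Step 1: Global num = 13.
Step 2: process(94) creates local num = 94 * 2 = 188.
Step 3: Global num unchanged because no global keyword. result = 13

The answer is 13.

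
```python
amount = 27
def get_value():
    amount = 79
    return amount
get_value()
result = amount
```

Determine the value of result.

Step 1: Global amount = 27.
Step 2: get_value() creates local amount = 79 (shadow, not modification).
Step 3: After get_value() returns, global amount is unchanged. result = 27

The answer is 27.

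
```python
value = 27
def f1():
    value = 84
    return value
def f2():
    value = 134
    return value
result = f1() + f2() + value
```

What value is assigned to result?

Step 1: Each function shadows global value with its own local.
Step 2: f1() returns 84, f2() returns 134.
Step 3: Global value = 27 is unchanged. result = 84 + 134 + 27 = 245

The answer is 245.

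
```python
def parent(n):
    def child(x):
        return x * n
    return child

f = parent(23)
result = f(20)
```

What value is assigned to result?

Step 1: parent(23) creates a closure capturing n = 23.
Step 2: f(20) computes 20 * 23 = 460.
Step 3: result = 460

The answer is 460.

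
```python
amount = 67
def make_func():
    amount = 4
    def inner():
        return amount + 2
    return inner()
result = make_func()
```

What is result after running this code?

Step 1: make_func() shadows global amount with amount = 4.
Step 2: inner() finds amount = 4 in enclosing scope, computes 4 + 2 = 6.
Step 3: result = 6

The answer is 6.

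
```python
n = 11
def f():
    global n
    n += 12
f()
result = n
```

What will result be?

Step 1: n = 11 globally.
Step 2: f() modifies global n: n += 12 = 23.
Step 3: result = 23

The answer is 23.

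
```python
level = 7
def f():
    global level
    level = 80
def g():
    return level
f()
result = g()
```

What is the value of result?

Step 1: level = 7.
Step 2: f() sets global level = 80.
Step 3: g() reads global level = 80. result = 80

The answer is 80.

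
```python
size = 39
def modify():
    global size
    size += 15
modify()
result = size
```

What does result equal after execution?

Step 1: size = 39 globally.
Step 2: modify() modifies global size: size += 15 = 54.
Step 3: result = 54

The answer is 54.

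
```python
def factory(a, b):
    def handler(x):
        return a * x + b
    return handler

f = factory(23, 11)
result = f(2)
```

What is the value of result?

Step 1: factory(23, 11) captures a = 23, b = 11.
Step 2: f(2) computes 23 * 2 + 11 = 57.
Step 3: result = 57

The answer is 57.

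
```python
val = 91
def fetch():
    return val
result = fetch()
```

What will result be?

Step 1: val = 91 is defined in the global scope.
Step 2: fetch() looks up val. No local val exists, so Python checks the global scope via LEGB rule and finds val = 91.
Step 3: result = 91

The answer is 91.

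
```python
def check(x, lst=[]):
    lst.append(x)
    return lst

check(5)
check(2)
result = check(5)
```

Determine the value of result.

Step 1: Mutable default argument gotcha! The list [] is created once.
Step 2: Each call appends to the SAME list: [5], [5, 2], [5, 2, 5].
Step 3: result = [5, 2, 5]

The answer is [5, 2, 5].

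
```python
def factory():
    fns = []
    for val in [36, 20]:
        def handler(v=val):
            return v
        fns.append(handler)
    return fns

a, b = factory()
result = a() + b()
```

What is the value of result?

Step 1: Default argument v=val captures val at each iteration.
Step 2: a() returns 36 (captured at first iteration), b() returns 20 (captured at second).
Step 3: result = 36 + 20 = 56

The answer is 56.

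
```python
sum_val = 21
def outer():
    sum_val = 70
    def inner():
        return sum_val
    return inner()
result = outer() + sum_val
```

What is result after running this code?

Step 1: Global sum_val = 21. outer() shadows with sum_val = 70.
Step 2: inner() returns enclosing sum_val = 70. outer() = 70.
Step 3: result = 70 + global sum_val (21) = 91

The answer is 91.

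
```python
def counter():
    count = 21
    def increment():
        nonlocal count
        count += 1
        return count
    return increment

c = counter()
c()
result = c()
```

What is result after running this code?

Step 1: counter() creates closure with count = 21.
Step 2: Each c() call increments count via nonlocal. After 2 calls: 21 + 2 = 23.
Step 3: result = 23

The answer is 23.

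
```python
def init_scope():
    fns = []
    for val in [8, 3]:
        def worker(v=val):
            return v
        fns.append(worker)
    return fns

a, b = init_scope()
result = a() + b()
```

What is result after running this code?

Step 1: Default argument v=val captures val at each iteration.
Step 2: a() returns 8 (captured at first iteration), b() returns 3 (captured at second).
Step 3: result = 8 + 3 = 11

The answer is 11.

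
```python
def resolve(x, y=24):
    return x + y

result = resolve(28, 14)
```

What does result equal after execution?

Step 1: resolve(28, 14) overrides default y with 14.
Step 2: Returns 28 + 14 = 42.
Step 3: result = 42

The answer is 42.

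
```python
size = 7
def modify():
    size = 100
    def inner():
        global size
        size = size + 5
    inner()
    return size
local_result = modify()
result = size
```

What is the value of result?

Step 1: Global size = 7. modify() creates local size = 100.
Step 2: inner() declares global size and adds 5: global size = 7 + 5 = 12.
Step 3: modify() returns its local size = 100 (unaffected by inner).
Step 4: result = global size = 12

The answer is 12.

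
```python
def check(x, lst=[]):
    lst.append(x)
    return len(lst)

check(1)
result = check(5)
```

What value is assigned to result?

Step 1: Mutable default list persists between calls.
Step 2: First call: lst = [1], len = 1. Second call: lst = [1, 5], len = 2.
Step 3: result = 2

The answer is 2.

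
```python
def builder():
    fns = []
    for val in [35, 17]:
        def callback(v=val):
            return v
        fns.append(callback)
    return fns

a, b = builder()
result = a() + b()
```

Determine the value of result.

Step 1: Default argument v=val captures val at each iteration.
Step 2: a() returns 35 (captured at first iteration), b() returns 17 (captured at second).
Step 3: result = 35 + 17 = 52

The answer is 52.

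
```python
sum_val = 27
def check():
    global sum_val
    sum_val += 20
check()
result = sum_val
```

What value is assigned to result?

Step 1: sum_val = 27 globally.
Step 2: check() modifies global sum_val: sum_val += 20 = 47.
Step 3: result = 47

The answer is 47.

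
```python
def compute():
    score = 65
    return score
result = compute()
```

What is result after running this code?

Step 1: compute() defines score = 65 in its local scope.
Step 2: return score finds the local variable score = 65.
Step 3: result = 65

The answer is 65.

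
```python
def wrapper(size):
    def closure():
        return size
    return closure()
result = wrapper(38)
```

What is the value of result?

Step 1: wrapper(38) binds parameter size = 38.
Step 2: closure() looks up size in enclosing scope and finds the parameter size = 38.
Step 3: result = 38

The answer is 38.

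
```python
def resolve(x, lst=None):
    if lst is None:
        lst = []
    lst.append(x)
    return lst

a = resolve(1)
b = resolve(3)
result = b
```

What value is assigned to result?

Step 1: None default with guard creates a NEW list each call.
Step 2: a = [1] (fresh list). b = [3] (another fresh list).
Step 3: result = [3] (this is the fix for mutable default)

The answer is [3].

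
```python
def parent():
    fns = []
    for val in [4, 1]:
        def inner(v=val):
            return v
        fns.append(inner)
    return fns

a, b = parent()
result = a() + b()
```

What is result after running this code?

Step 1: Default argument v=val captures val at each iteration.
Step 2: a() returns 4 (captured at first iteration), b() returns 1 (captured at second).
Step 3: result = 4 + 1 = 5

The answer is 5.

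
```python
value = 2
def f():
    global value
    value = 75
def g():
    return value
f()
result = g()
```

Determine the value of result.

Step 1: value = 2.
Step 2: f() sets global value = 75.
Step 3: g() reads global value = 75. result = 75

The answer is 75.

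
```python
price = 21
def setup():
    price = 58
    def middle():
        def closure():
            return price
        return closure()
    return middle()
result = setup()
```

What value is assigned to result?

Step 1: setup() defines price = 58. middle() and closure() have no local price.
Step 2: closure() checks local (none), enclosing middle() (none), enclosing setup() and finds price = 58.
Step 3: result = 58

The answer is 58.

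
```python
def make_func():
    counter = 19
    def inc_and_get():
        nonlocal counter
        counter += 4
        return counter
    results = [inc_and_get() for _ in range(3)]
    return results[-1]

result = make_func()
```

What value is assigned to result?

Step 1: counter = 19.
Step 2: Three calls to inc_and_get(), each adding 4.
Step 3: Last value = 19 + 4 * 3 = 31

The answer is 31.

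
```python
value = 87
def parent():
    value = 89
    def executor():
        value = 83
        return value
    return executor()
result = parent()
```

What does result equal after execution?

Step 1: Three scopes define value: global (87), parent (89), executor (83).
Step 2: executor() has its own local value = 83, which shadows both enclosing and global.
Step 3: result = 83 (local wins in LEGB)

The answer is 83.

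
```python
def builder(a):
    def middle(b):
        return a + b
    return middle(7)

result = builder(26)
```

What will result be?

Step 1: builder(26) passes a = 26.
Step 2: middle(7) has b = 7, reads a = 26 from enclosing.
Step 3: result = 26 + 7 = 33

The answer is 33.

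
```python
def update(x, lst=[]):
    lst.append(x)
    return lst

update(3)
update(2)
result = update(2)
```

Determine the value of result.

Step 1: Mutable default argument gotcha! The list [] is created once.
Step 2: Each call appends to the SAME list: [3], [3, 2], [3, 2, 2].
Step 3: result = [3, 2, 2]

The answer is [3, 2, 2].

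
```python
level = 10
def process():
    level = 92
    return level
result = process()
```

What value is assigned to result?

Step 1: Global level = 10.
Step 2: process() creates local level = 92, shadowing the global.
Step 3: Returns local level = 92. result = 92

The answer is 92.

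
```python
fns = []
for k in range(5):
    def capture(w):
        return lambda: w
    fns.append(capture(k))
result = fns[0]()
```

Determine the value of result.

Step 1: capture(k) creates a new scope capturing w = k at call time.
Step 2: fns[0] = capture(0), so its lambda captures w = 0.
Step 3: result = 0 (closure factory fixes late binding)

The answer is 0.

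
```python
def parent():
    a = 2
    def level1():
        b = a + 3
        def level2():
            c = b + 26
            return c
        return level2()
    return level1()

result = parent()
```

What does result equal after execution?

Step 1: a = 2. b = a + 3 = 5.
Step 2: c = b + 26 = 5 + 26 = 31.
Step 3: result = 31

The answer is 31.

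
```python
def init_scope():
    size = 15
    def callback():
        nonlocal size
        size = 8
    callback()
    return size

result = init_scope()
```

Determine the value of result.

Step 1: init_scope() sets size = 15.
Step 2: callback() uses nonlocal to reassign size = 8.
Step 3: result = 8

The answer is 8.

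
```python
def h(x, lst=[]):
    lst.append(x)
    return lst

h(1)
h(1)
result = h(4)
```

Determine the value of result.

Step 1: Mutable default argument gotcha! The list [] is created once.
Step 2: Each call appends to the SAME list: [1], [1, 1], [1, 1, 4].
Step 3: result = [1, 1, 4]

The answer is [1, 1, 4].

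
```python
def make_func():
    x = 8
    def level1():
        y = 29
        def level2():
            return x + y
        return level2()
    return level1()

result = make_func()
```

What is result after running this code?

Step 1: x = 8 in make_func. y = 29 in level1.
Step 2: level2() reads x = 8 and y = 29 from enclosing scopes.
Step 3: result = 8 + 29 = 37

The answer is 37.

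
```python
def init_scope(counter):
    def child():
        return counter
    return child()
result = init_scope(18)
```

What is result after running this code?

Step 1: init_scope(18) binds parameter counter = 18.
Step 2: child() looks up counter in enclosing scope and finds the parameter counter = 18.
Step 3: result = 18

The answer is 18.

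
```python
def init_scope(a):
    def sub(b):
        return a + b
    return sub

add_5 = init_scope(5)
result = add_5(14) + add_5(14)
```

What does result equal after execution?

Step 1: add_5 captures a = 5.
Step 2: add_5(14) = 5 + 14 = 19, called twice.
Step 3: result = 19 + 19 = 38

The answer is 38.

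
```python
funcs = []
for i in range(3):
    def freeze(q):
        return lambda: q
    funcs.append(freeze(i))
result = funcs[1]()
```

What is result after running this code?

Step 1: freeze(i) creates a new scope capturing q = i at call time.
Step 2: funcs[1] = freeze(1), so its lambda captures q = 1.
Step 3: result = 1 (closure factory fixes late binding)

The answer is 1.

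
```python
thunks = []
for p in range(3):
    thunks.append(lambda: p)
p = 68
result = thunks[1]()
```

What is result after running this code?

Step 1: Lambdas capture the variable p by reference, not by value.
Step 2: After the loop, p is reassigned to 68.
Step 3: thunks[1]() looks up the current p = 68. result = 68

The answer is 68.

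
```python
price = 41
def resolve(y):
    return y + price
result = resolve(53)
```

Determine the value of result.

Step 1: price = 41 is defined globally.
Step 2: resolve(53) uses parameter y = 53 and looks up price from global scope = 41.
Step 3: result = 53 + 41 = 94

The answer is 94.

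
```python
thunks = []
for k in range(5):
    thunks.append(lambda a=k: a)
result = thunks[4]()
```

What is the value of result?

Step 1: Default argument a=k captures k's value at each iteration.
Step 2: thunks[4] captured a = 4 when k was 4.
Step 3: result = 4

The answer is 4.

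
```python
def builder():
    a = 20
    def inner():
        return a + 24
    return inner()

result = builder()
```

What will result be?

Step 1: builder() defines a = 20.
Step 2: inner() reads a = 20 from enclosing scope, returns 20 + 24 = 44.
Step 3: result = 44

The answer is 44.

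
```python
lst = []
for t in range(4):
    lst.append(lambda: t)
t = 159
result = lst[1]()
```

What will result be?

Step 1: Lambdas capture the variable t by reference, not by value.
Step 2: After the loop, t is reassigned to 159.
Step 3: lst[1]() looks up the current t = 159. result = 159

The answer is 159.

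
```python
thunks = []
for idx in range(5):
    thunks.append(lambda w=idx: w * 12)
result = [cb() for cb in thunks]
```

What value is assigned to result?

Step 1: Default arg w=idx captures idx at each iteration.
Step 2: thunks[k] has w defaulting to k, returns k * 12.
Step 3: result = [0, 12, 24, 36, 48]

The answer is [0, 12, 24, 36, 48].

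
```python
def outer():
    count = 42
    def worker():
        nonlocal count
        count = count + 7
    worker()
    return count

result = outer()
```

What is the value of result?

Step 1: outer() sets count = 42.
Step 2: worker() uses nonlocal to modify count in outer's scope: count = 42 + 7 = 49.
Step 3: outer() returns the modified count = 49

The answer is 49.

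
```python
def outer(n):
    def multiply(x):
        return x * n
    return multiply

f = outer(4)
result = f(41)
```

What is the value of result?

Step 1: outer(4) returns multiply closure with n = 4.
Step 2: f(41) computes 41 * 4 = 164.
Step 3: result = 164

The answer is 164.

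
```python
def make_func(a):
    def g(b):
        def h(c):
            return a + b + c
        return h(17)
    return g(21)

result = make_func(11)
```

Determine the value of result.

Step 1: a = 11, b = 21, c = 17 across three nested scopes.
Step 2: h() accesses all three via LEGB rule.
Step 3: result = 11 + 21 + 17 = 49

The answer is 49.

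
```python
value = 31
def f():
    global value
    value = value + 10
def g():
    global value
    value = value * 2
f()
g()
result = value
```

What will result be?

Step 1: value = 31.
Step 2: f() adds 10: value = 31 + 10 = 41.
Step 3: g() doubles: value = 41 * 2 = 82.
Step 4: result = 82

The answer is 82.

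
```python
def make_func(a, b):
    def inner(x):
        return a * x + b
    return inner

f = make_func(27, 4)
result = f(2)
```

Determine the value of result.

Step 1: make_func(27, 4) captures a = 27, b = 4.
Step 2: f(2) computes 27 * 2 + 4 = 58.
Step 3: result = 58

The answer is 58.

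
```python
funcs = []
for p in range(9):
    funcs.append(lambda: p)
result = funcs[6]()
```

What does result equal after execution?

Step 1: The loop creates 9 lambdas, all referencing the same variable p.
Step 2: After the loop, p = 8 (final value).
Step 3: funcs[6]() looks up p at call time and finds 8. This is the late binding gotcha. result = 8

The answer is 8.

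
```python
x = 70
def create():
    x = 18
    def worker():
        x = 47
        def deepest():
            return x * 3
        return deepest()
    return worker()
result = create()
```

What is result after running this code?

Step 1: deepest() looks up x through LEGB: not local, finds x = 47 in enclosing worker().
Step 2: Returns 47 * 3 = 141.
Step 3: result = 141

The answer is 141.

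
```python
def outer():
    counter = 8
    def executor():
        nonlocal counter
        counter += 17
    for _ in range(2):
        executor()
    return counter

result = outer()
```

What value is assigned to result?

Step 1: counter = 8.
Step 2: executor() is called 2 times in a loop, each adding 17 via nonlocal.
Step 3: counter = 8 + 17 * 2 = 42

The answer is 42.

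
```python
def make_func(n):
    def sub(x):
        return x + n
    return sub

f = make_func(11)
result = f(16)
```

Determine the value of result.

Step 1: make_func(11) creates a closure that captures n = 11.
Step 2: f(16) calls the closure with x = 16, returning 16 + 11 = 27.
Step 3: result = 27

The answer is 27.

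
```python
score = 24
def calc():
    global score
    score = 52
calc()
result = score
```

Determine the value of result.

Step 1: score = 24 globally.
Step 2: calc() declares global score and sets it to 52.
Step 3: After calc(), global score = 52. result = 52

The answer is 52.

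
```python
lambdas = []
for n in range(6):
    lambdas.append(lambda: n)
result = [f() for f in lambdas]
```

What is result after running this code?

Step 1: All 6 lambdas share the same variable n.
Step 2: After the loop, n = 5.
Step 3: Each call returns 5. result = [5, 5, 5, 5, 5, 5]

The answer is [5, 5, 5, 5, 5, 5].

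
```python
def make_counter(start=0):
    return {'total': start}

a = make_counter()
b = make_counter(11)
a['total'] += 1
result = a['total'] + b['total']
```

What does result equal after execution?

Step 1: make_counter() returns a new dict each call (immutable default 0).
Step 2: a = {'total': 0}, b = {'total': 11}.
Step 3: a['total'] += 1 = 1. result = 1 + 11 = 12

The answer is 12.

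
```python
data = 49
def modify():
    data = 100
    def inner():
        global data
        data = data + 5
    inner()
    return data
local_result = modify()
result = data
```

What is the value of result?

Step 1: Global data = 49. modify() creates local data = 100.
Step 2: inner() declares global data and adds 5: global data = 49 + 5 = 54.
Step 3: modify() returns its local data = 100 (unaffected by inner).
Step 4: result = global data = 54

The answer is 54.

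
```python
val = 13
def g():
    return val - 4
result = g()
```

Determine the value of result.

Step 1: val = 13 is defined globally.
Step 2: g() looks up val from global scope = 13, then computes 13 - 4 = 9.
Step 3: result = 9

The answer is 9.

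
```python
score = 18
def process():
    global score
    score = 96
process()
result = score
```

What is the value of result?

Step 1: score = 18 globally.
Step 2: process() declares global score and sets it to 96.
Step 3: After process(), global score = 96. result = 96

The answer is 96.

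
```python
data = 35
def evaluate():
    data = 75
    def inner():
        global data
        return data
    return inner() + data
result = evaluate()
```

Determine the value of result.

Step 1: Global data = 35. evaluate() shadows with local data = 75.
Step 2: inner() uses global keyword, so inner() returns global data = 35.
Step 3: evaluate() returns 35 + 75 = 110

The answer is 110.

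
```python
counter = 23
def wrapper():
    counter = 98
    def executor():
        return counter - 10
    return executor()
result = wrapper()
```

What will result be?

Step 1: wrapper() shadows global counter with counter = 98.
Step 2: executor() finds counter = 98 in enclosing scope, computes 98 - 10 = 88.
Step 3: result = 88

The answer is 88.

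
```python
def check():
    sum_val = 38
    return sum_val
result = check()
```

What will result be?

Step 1: check() defines sum_val = 38 in its local scope.
Step 2: return sum_val finds the local variable sum_val = 38.
Step 3: result = 38

The answer is 38.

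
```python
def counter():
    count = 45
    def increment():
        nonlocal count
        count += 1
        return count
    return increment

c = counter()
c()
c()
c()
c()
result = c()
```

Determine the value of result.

Step 1: counter() creates closure with count = 45.
Step 2: Each c() call increments count via nonlocal. After 5 calls: 45 + 5 = 50.
Step 3: result = 50

The answer is 50.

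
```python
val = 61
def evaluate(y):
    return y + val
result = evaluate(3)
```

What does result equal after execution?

Step 1: val = 61 is defined globally.
Step 2: evaluate(3) uses parameter y = 3 and looks up val from global scope = 61.
Step 3: result = 3 + 61 = 64

The answer is 64.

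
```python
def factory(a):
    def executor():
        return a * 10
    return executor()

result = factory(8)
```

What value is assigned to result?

Step 1: factory(8) binds parameter a = 8.
Step 2: executor() accesses a = 8 from enclosing scope.
Step 3: result = 8 * 10 = 80

The answer is 80.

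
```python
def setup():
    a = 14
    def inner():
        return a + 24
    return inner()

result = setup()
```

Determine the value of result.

Step 1: setup() defines a = 14.
Step 2: inner() reads a = 14 from enclosing scope, returns 14 + 24 = 38.
Step 3: result = 38

The answer is 38.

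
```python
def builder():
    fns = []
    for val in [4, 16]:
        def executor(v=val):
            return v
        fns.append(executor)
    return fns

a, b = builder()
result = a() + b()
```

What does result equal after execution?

Step 1: Default argument v=val captures val at each iteration.
Step 2: a() returns 4 (captured at first iteration), b() returns 16 (captured at second).
Step 3: result = 4 + 16 = 20

The answer is 20.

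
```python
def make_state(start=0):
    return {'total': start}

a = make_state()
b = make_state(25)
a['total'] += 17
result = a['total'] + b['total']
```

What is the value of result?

Step 1: make_state() returns a new dict each call (immutable default 0).
Step 2: a = {'total': 0}, b = {'total': 25}.
Step 3: a['total'] += 17 = 17. result = 17 + 25 = 42

The answer is 42.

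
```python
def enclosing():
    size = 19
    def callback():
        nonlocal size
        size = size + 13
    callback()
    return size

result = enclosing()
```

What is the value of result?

Step 1: enclosing() sets size = 19.
Step 2: callback() uses nonlocal to modify size in enclosing's scope: size = 19 + 13 = 32.
Step 3: enclosing() returns the modified size = 32

The answer is 32.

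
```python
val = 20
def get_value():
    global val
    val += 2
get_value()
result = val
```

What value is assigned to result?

Step 1: val = 20 globally.
Step 2: get_value() modifies global val: val += 2 = 22.
Step 3: result = 22

The answer is 22.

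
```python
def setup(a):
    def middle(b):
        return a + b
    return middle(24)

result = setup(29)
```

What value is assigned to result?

Step 1: setup(29) passes a = 29.
Step 2: middle(24) has b = 24, reads a = 29 from enclosing.
Step 3: result = 29 + 24 = 53

The answer is 53.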